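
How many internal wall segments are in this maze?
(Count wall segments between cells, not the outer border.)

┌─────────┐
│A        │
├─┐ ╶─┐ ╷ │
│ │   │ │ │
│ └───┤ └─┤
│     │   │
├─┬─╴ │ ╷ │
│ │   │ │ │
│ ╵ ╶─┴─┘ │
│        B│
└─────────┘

Counting internal wall segments:
Total internal walls: 16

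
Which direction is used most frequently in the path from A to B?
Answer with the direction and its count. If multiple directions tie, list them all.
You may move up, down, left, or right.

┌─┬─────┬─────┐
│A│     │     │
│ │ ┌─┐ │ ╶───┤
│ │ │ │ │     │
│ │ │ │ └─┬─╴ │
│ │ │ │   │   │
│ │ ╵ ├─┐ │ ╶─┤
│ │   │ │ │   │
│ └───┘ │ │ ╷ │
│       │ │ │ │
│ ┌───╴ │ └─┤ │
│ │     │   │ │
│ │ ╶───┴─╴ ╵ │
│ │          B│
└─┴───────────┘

Directions: down, down, down, down, right, right, right, down, left, left, down, right, right, right, right, right
Counts: {'down': 6, 'right': 8, 'left': 2}
Most common: right (8 times)

Solution:

┌─┬─────┬─────┐
│A│     │     │
│ │ ┌─┐ │ ╶───┤
│↓│ │ │ │     │
│ │ │ │ └─┬─╴ │
│↓│ │ │   │   │
│ │ ╵ ├─┐ │ ╶─┤
│↓│   │ │ │   │
│ └───┘ │ │ ╷ │
│↳ → → ↓│ │ │ │
│ ┌───╴ │ └─┤ │
│ │↓ ← ↲│   │ │
│ │ ╶───┴─╴ ╵ │
│ │↳ → → → → B│
└─┴───────────┘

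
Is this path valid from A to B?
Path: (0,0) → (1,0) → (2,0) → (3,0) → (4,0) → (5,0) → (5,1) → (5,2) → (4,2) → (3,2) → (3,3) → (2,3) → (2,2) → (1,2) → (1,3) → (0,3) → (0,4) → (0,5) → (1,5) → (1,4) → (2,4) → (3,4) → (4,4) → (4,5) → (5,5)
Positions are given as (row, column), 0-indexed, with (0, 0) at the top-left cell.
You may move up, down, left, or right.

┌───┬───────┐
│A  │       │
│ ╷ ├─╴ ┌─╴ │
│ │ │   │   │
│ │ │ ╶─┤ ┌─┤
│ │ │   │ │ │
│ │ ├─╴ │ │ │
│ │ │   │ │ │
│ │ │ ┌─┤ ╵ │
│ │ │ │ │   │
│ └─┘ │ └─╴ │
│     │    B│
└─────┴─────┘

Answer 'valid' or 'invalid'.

Checking path validity:
Result: All consecutive moves are passable.

valid

Correct solution:

┌───┬───────┐
│A  │  ↱ → ↓│
│ ╷ ├─╴ ┌─╴ │
│↓│ │↱ ↑│↓ ↲│
│ │ │ ╶─┤ ┌─┤
│↓│ │↑ ↰│↓│ │
│ │ ├─╴ │ │ │
│↓│ │↱ ↑│↓│ │
│ │ │ ┌─┤ ╵ │
│↓│ │↑│ │↳ ↓│
│ └─┘ │ └─╴ │
│↳ → ↑│    B│
└─────┴─────┘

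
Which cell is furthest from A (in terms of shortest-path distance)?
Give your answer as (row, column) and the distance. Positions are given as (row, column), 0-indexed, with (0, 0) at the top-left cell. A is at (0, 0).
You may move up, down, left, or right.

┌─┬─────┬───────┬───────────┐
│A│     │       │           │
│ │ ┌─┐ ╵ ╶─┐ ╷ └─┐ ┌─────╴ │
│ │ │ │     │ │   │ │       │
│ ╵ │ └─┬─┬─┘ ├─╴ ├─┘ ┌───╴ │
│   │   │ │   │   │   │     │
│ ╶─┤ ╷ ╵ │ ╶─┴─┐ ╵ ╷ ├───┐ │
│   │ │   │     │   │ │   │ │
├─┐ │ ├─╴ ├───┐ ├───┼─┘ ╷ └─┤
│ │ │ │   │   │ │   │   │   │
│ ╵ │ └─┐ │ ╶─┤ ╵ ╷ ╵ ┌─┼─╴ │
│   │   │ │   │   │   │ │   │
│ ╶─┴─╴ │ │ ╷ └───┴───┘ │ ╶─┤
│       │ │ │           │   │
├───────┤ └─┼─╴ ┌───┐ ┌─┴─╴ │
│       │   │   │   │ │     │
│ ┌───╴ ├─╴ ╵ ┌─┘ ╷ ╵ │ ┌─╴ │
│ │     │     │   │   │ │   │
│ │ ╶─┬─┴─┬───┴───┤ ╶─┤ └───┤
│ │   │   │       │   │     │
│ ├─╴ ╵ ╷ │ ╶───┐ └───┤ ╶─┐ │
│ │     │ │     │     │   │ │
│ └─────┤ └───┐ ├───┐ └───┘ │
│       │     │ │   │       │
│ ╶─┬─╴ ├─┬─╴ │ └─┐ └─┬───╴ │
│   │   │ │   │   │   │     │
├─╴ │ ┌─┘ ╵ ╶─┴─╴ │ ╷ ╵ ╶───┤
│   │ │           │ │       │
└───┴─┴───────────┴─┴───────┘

Computing BFS distances from A to all cells:
Furthest cell: (13, 2)
Distance: 93 steps

Path from A to the furthest cell:

┌─┬─────┬───────┬───────────┐
│A│↱ → ↓│↱ → ↓  │           │
│ │ ┌─┐ ╵ ╶─┐ ╷ └─┐ ┌─────╴ │
│↓│↑│ │↳ ↑  │↓│   │ │       │
│ ╵ │ └─┬─┬─┘ ├─╴ ├─┘ ┌───╴ │
│↳ ↑│   │ │↓ ↲│   │   │     │
│ ╶─┤ ╷ ╵ │ ╶─┴─┐ ╵ ╷ ├───┐ │
│   │ │   │↳ → ↓│   │ │↱ ↓│ │
├─┐ │ ├─╴ ├───┐ ├───┼─┘ ╷ └─┤
│ │ │ │   │   │↓│↱ ↓│↱ ↑│↳ ↓│
│ ╵ │ └─┐ │ ╶─┤ ╵ ╷ ╵ ┌─┼─╴ │
│   │   │ │   │↳ ↑│↳ ↑│ │↓ ↲│
│ ╶─┴─╴ │ │ ╷ └───┴───┘ │ ╶─┤
│       │ │ │           │↳ ↓│
├───────┤ └─┼─╴ ┌───┐ ┌─┴─╴ │
│↓ ← ← ↰│   │   │   │ │↓ ← ↲│
│ ┌───╴ ├─╴ ╵ ┌─┘ ╷ ╵ │ ┌─╴ │
│↓│↱ → ↑│     │   │   │↓│   │
│ │ ╶─┬─┴─┬───┴───┤ ╶─┤ └───┤
│↓│↑ ↰│↓ ↰│↓ ← ← ↰│   │↳ → ↓│
│ ├─╴ ╵ ╷ │ ╶───┐ └───┤ ╶─┐ │
│↓│  ↑ ↲│↑│↳ → ↓│↑ ← ↰│   │↓│
│ └─────┤ └───┐ ├───┐ └───┘ │
│↳ → → ↓│↑ ← ↰│↓│   │↑ ← ← ↲│
│ ╶─┬─╴ ├─┬─╴ │ └─┐ └─┬───╴ │
│   │↓ ↲│ │↱ ↑│↳ ↓│   │     │
├─╴ │ ┌─┘ ╵ ╶─┴─╴ │ ╷ ╵ ╶───┤
│   │B│    ↑ ← ← ↲│ │       │
└───┴─┴───────────┴─┴───────┘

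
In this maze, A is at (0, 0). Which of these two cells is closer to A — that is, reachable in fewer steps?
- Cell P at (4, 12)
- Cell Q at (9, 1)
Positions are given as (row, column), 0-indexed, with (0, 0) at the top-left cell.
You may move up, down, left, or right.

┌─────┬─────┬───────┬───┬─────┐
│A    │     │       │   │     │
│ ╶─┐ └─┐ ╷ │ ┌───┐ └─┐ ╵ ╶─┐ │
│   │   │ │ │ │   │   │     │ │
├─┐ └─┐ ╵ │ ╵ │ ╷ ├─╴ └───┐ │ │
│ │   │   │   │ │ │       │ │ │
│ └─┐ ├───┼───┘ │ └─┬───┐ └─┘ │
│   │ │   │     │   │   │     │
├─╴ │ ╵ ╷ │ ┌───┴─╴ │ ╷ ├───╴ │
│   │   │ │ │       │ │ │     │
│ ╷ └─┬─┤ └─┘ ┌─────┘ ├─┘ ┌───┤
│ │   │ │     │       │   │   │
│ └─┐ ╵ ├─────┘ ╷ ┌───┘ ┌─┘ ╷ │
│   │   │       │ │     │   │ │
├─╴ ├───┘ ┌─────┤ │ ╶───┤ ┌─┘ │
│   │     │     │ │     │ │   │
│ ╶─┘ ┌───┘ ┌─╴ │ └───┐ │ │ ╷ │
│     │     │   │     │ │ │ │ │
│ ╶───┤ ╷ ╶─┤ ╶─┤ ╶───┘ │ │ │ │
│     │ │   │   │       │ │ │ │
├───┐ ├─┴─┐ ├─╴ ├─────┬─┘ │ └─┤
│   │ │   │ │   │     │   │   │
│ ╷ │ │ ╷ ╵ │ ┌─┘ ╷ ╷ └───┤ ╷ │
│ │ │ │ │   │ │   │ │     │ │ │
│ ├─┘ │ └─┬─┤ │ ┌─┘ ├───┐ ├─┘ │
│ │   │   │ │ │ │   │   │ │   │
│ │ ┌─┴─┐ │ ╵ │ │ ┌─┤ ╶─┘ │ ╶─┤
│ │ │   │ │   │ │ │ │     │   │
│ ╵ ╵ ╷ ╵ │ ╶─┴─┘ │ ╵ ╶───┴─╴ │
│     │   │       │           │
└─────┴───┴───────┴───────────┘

Shortest path A → P at (4, 12): 28 steps
Shortest path A → Q at (9, 1): 58 steps

P is closer (28 steps vs 58 steps).

Path to P:

┌─────┬─────┬───────┬───┬─────┐
│A → ↓│  ↱ ↓│↱ → → ↓│   │     │
│ ╶─┐ └─┐ ╷ │ ┌───┐ └─┐ ╵ ╶─┐ │
│   │↳ ↓│↑│↓│↑│   │↳ ↓│     │ │
├─┐ └─┐ ╵ │ ╵ │ ╷ ├─╴ └───┐ │ │
│ │   │↳ ↑│↳ ↑│ │ │  ↳ → ↓│ │ │
│ └─┐ ├───┼───┘ │ └─┬───┐ └─┘ │
│   │ │   │     │   │   │↳ → ↓│
├─╴ │ ╵ ╷ │ ┌───┴─╴ │ ╷ ├───╴ │
│   │   │ │ │       │ │ │P ← ↲│
│ ╷ └─┬─┤ └─┘ ┌─────┘ ├─┘ ┌───┤
│ │   │ │     │       │   │   │
│ └─┐ ╵ ├─────┘ ╷ ┌───┘ ┌─┘ ╷ │
│   │   │       │ │     │   │ │
├─╴ ├───┘ ┌─────┤ │ ╶───┤ ┌─┘ │
│   │     │     │ │     │ │   │
│ ╶─┘ ┌───┘ ┌─╴ │ └───┐ │ │ ╷ │
│     │     │   │     │ │ │ │ │
│ ╶───┤ ╷ ╶─┤ ╶─┤ ╶───┘ │ │ │ │
│     │ │   │   │       │ │ │ │
├───┐ ├─┴─┐ ├─╴ ├─────┬─┘ │ └─┤
│   │ │   │ │   │     │   │   │
│ ╷ │ │ ╷ ╵ │ ┌─┘ ╷ ╷ └───┤ ╷ │
│ │ │ │ │   │ │   │ │     │ │ │
│ ├─┘ │ └─┬─┤ │ ┌─┘ ├───┐ ├─┘ │
│ │   │   │ │ │ │   │   │ │   │
│ │ ┌─┴─┐ │ ╵ │ │ ┌─┤ ╶─┘ │ ╶─┤
│ │ │   │ │   │ │ │ │     │   │
│ ╵ ╵ ╷ ╵ │ ╶─┴─┘ │ ╵ ╶───┴─╴ │
│     │   │       │           │
└─────┴───┴───────┴───────────┘

Path to Q:

┌─────┬─────┬───────┬───┬─────┐
│A → ↓│  ↱ ↓│↱ → → ↓│   │     │
│ ╶─┐ └─┐ ╷ │ ┌───┐ └─┐ ╵ ╶─┐ │
│   │↳ ↓│↑│↓│↑│   │↳ ↓│     │ │
├─┐ └─┐ ╵ │ ╵ │ ╷ ├─╴ └───┐ │ │
│ │   │↳ ↑│↳ ↑│ │ │  ↳ → ↓│ │ │
│ └─┐ ├───┼───┘ │ └─┬───┐ └─┘ │
│   │ │   │     │   │   │↳ → ↓│
├─╴ │ ╵ ╷ │ ┌───┴─╴ │ ╷ ├───╴ │
│   │   │ │ │       │ │ │↓ ← ↲│
│ ╷ └─┬─┤ └─┘ ┌─────┘ ├─┘ ┌───┤
│ │   │ │     │↓ ↰    │↓ ↲│   │
│ └─┐ ╵ ├─────┘ ╷ ┌───┘ ┌─┘ ╷ │
│   │   │↓ ← ← ↲│↑│↓ ← ↲│   │ │
├─╴ ├───┘ ┌─────┤ │ ╶───┤ ┌─┘ │
│   │↓ ← ↲│     │↑│↳ → ↓│ │   │
│ ╶─┘ ┌───┘ ┌─╴ │ └───┐ │ │ ╷ │
│↓ ← ↲│     │   │↑    │↓│ │ │ │
│ ╶───┤ ╷ ╶─┤ ╶─┤ ╶───┘ │ │ │ │
│↳ Q  │ │   │   │↑ ← ← ↲│ │ │ │
├───┐ ├─┴─┐ ├─╴ ├─────┬─┘ │ └─┤
│   │ │   │ │   │     │   │   │
│ ╷ │ │ ╷ ╵ │ ┌─┘ ╷ ╷ └───┤ ╷ │
│ │ │ │ │   │ │   │ │     │ │ │
│ ├─┘ │ └─┬─┤ │ ┌─┘ ├───┐ ├─┘ │
│ │   │   │ │ │ │   │   │ │   │
│ │ ┌─┴─┐ │ ╵ │ │ ┌─┤ ╶─┘ │ ╶─┤
│ │ │   │ │   │ │ │ │     │   │
│ ╵ ╵ ╷ ╵ │ ╶─┴─┘ │ ╵ ╶───┴─╴ │
│     │   │       │           │
└─────┴───┴───────┴───────────┘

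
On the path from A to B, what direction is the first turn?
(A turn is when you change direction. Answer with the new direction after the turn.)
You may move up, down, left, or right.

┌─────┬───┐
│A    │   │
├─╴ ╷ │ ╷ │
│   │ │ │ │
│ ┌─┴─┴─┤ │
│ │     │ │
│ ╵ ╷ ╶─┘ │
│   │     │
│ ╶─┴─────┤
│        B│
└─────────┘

Directions: right, down, left, down, down, down, right, right, right, right
First turn direction: down

Solution:

┌─────┬───┐
│A ↓  │   │
├─╴ ╷ │ ╷ │
│↓ ↲│ │ │ │
│ ┌─┴─┴─┤ │
│↓│     │ │
│ ╵ ╷ ╶─┘ │
│↓  │     │
│ ╶─┴─────┤
│↳ → → → B│
└─────────┘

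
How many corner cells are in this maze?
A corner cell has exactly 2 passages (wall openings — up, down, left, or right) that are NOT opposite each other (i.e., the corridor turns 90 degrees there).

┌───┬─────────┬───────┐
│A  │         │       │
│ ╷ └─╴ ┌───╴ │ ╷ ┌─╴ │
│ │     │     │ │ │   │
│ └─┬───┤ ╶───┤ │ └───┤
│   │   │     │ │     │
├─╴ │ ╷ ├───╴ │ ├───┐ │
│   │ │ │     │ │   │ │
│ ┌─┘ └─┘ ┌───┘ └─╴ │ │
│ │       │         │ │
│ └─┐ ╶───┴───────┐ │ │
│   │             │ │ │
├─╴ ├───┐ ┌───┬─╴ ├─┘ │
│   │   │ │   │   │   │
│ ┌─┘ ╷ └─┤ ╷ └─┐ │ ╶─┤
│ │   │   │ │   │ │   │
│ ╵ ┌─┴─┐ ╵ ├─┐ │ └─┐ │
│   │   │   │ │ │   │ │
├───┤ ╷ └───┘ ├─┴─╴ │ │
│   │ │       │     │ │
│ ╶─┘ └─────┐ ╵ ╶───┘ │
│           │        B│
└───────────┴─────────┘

Counting corner cells (2 non-opposite passages):
Total corners: 59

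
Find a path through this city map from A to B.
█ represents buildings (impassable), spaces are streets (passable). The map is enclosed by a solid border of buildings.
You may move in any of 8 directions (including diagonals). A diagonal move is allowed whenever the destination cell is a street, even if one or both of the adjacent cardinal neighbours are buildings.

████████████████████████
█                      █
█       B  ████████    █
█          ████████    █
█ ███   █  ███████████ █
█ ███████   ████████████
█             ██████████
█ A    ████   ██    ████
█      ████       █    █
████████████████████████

Finding the shortest path from A to B:
Movement: 8-directional
Path length: 10 steps
Directions: up → up-left → up → up-right → right → right → right → right → right → up-right

Solution:

████████████████████████
█                      █
█       B  ████████    █
█ →→→→→↗   ████████    █
█↗███   █  ███████████ █
█↑███████   ████████████
█ ↖           ██████████
█ A    ████   ██    ████
█      ████       █    █
████████████████████████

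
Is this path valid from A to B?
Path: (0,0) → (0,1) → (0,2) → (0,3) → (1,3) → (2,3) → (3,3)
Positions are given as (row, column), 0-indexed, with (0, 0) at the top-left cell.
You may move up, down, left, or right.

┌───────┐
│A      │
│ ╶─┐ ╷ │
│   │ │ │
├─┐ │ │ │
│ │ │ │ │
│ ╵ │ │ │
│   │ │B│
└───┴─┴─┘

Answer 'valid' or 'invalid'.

Checking path validity:
Result: All consecutive moves are passable.

valid

Correct solution:

┌───────┐
│A → → ↓│
│ ╶─┐ ╷ │
│   │ │↓│
├─┐ │ │ │
│ │ │ │↓│
│ ╵ │ │ │
│   │ │B│
└───┴─┴─┘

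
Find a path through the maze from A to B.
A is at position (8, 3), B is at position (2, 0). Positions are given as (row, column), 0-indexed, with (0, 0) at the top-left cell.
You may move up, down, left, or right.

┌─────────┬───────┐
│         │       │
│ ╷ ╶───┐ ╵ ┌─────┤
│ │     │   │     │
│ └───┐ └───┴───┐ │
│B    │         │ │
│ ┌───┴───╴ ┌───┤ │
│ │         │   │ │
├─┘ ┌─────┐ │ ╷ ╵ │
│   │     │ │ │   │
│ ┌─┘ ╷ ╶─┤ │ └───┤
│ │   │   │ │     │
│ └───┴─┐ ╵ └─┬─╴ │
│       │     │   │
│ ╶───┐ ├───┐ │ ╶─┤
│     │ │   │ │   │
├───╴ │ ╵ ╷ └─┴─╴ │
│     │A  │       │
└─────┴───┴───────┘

Finding the shortest path from (8, 3) to (2, 0):
Path length: 23 steps
Directions: up → up → left → left → left → up → up → right → up → right → right → right → right → up → left → left → up → left → left → up → left → down → down

Solution:

┌─────────┬───────┐
│↓ ↰      │       │
│ ╷ ╶───┐ ╵ ┌─────┤
│↓│↑ ← ↰│   │     │
│ └───┐ └───┴───┐ │
│B    │↑ ← ↰    │ │
│ ┌───┴───╴ ┌───┤ │
│ │↱ → → → ↑│   │ │
├─┘ ┌─────┐ │ ╷ ╵ │
│↱ ↑│     │ │ │   │
│ ┌─┘ ╷ ╶─┤ │ └───┤
│↑│   │   │ │     │
│ └───┴─┐ ╵ └─┬─╴ │
│↑ ← ← ↰│     │   │
│ ╶───┐ ├───┐ │ ╶─┤
│     │↑│   │ │   │
├───╴ │ ╵ ╷ └─┴─╴ │
│     │A  │       │
└─────┴───┴───────┘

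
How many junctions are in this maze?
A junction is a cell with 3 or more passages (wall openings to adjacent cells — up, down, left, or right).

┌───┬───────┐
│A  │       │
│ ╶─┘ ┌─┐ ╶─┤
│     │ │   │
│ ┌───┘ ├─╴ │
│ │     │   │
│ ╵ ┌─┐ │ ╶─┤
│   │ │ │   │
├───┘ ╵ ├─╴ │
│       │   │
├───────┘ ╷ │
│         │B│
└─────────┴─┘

Checking each cell for number of passages:

Junctions found (3+ passages):
  (0, 4): 3 passages
  (1, 0): 3 passages
  (2, 3): 3 passages
  (4, 2): 3 passages
  (4, 5): 3 passages
Total junctions: 5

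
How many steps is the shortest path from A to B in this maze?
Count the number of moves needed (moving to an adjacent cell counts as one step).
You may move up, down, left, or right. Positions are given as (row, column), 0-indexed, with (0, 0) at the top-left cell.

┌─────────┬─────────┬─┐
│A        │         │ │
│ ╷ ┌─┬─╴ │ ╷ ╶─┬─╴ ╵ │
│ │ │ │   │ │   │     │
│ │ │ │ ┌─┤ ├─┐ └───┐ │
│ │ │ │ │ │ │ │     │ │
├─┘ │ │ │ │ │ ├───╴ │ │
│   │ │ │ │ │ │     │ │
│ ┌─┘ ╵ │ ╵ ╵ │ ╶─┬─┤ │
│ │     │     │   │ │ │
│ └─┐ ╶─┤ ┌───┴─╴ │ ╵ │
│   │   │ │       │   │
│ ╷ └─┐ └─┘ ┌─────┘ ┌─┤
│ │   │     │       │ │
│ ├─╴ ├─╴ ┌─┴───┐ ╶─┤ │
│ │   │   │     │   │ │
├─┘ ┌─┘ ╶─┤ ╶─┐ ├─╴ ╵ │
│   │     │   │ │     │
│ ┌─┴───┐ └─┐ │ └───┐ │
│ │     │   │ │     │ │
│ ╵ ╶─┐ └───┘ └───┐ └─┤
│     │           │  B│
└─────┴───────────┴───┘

Using BFS to find shortest path:
Start: (0, 0), End: (10, 10)
Path found:
(0,0) → (0,1) → (1,1) → (2,1) → (3,1) → (3,0) → (4,0) → (5,0) → (5,1) → (6,1) → (6,2) → (7,2) → (7,1) → (8,1) → (8,0) → (9,0) → (10,0) → (10,1) → (9,1) → (9,2) → (9,3) → (10,3) → (10,4) → (10,5) → (10,6) → (9,6) → (8,6) → (8,5) → (7,5) → (7,6) → (7,7) → (8,7) → (9,7) → (9,8) → (9,9) → (10,9) → (10,10)
Number of steps: 36

Solution:

┌─────────┬─────────┬─┐
│A ↓      │         │ │
│ ╷ ┌─┬─╴ │ ╷ ╶─┬─╴ ╵ │
│ │↓│ │   │ │   │     │
│ │ │ │ ┌─┤ ├─┐ └───┐ │
│ │↓│ │ │ │ │ │     │ │
├─┘ │ │ │ │ │ ├───╴ │ │
│↓ ↲│ │ │ │ │ │     │ │
│ ┌─┘ ╵ │ ╵ ╵ │ ╶─┬─┤ │
│↓│     │     │   │ │ │
│ └─┐ ╶─┤ ┌───┴─╴ │ ╵ │
│↳ ↓│   │ │       │   │
│ ╷ └─┐ └─┘ ┌─────┘ ┌─┤
│ │↳ ↓│     │       │ │
│ ├─╴ ├─╴ ┌─┴───┐ ╶─┤ │
│ │↓ ↲│   │↱ → ↓│   │ │
├─┘ ┌─┘ ╶─┤ ╶─┐ ├─╴ ╵ │
│↓ ↲│     │↑ ↰│↓│     │
│ ┌─┴───┐ └─┐ │ └───┐ │
│↓│↱ → ↓│   │↑│↳ → ↓│ │
│ ╵ ╶─┐ └───┘ └───┐ └─┤
│↳ ↑  │↳ → → ↑    │↳ B│
└─────┴───────────┴───┘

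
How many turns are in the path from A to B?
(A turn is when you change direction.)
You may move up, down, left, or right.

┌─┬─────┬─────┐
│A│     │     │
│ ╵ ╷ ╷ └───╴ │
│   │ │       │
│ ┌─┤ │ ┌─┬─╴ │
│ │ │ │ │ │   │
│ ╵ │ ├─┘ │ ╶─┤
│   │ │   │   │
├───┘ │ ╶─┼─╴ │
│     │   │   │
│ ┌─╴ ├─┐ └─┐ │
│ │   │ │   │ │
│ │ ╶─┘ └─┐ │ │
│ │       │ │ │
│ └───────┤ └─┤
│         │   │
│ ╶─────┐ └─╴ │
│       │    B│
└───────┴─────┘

Directions: down, right, up, right, down, down, down, down, left, left, down, down, down, right, right, right, right, down, right, right
Number of turns: 9

Solution:

┌─┬─────┬─────┐
│A│↱ ↓  │     │
│ ╵ ╷ ╷ └───╴ │
│↳ ↑│↓│       │
│ ┌─┤ │ ┌─┬─╴ │
│ │ │↓│ │ │   │
│ ╵ │ ├─┘ │ ╶─┤
│   │↓│   │   │
├───┘ │ ╶─┼─╴ │
│↓ ← ↲│   │   │
│ ┌─╴ ├─┐ └─┐ │
│↓│   │ │   │ │
│ │ ╶─┘ └─┐ │ │
│↓│       │ │ │
│ └───────┤ └─┤
│↳ → → → ↓│   │
│ ╶─────┐ └─╴ │
│       │↳ → B│
└───────┴─────┘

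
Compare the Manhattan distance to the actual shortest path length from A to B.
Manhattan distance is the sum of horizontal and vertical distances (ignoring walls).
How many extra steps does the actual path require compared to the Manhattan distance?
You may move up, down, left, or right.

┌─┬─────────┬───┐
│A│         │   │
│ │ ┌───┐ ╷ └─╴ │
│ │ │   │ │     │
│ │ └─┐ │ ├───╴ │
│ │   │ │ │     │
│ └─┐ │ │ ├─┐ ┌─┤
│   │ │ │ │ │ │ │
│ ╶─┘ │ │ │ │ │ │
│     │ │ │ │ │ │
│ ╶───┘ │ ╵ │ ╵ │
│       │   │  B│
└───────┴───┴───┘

Manhattan distance: |5 - 0| + |7 - 0| = 12
Actual path length: 24
Extra steps: 24 - 12 = 12

Solution:

┌─┬─────────┬───┐
│A│↱ → → → ↓│   │
│ │ ┌───┐ ╷ └─╴ │
│↓│↑│   │ │↳ → ↓│
│ │ └─┐ │ ├───╴ │
│↓│↑ ↰│ │ │  ↓ ↲│
│ └─┐ │ │ ├─┐ ┌─┤
│↓  │↑│ │ │ │↓│ │
│ ╶─┘ │ │ │ │ │ │
│↳ → ↑│ │ │ │↓│ │
│ ╶───┘ │ ╵ │ ╵ │
│       │   │↳ B│
└───────┴───┴───┘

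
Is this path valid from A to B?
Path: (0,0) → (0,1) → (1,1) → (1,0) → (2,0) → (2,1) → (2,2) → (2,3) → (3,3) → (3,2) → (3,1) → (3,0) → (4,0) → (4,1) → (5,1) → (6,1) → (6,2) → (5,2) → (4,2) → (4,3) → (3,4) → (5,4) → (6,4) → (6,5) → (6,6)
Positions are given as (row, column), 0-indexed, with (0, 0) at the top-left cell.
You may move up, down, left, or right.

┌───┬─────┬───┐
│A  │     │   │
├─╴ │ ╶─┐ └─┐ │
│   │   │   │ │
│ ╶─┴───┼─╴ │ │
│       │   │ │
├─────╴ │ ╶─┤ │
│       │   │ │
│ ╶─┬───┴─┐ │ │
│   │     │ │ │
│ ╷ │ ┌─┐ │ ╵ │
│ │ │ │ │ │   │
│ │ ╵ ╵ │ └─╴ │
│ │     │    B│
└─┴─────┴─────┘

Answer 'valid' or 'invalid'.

Checking path validity:
Result: Invalid move at step 20: cannot move from (4, 3) to (3, 4).

invalid

Correct solution:

┌───┬─────┬───┐
│A ↓│     │   │
├─╴ │ ╶─┐ └─┐ │
│↓ ↲│   │   │ │
│ ╶─┴───┼─╴ │ │
│↳ → → ↓│   │ │
├─────╴ │ ╶─┤ │
│↓ ← ← ↲│   │ │
│ ╶─┬───┴─┐ │ │
│↳ ↓│↱ → ↓│ │ │
│ ╷ │ ┌─┐ │ ╵ │
│ │↓│↑│ │↓│   │
│ │ ╵ ╵ │ └─╴ │
│ │↳ ↑  │↳ → B│
└─┴─────┴─────┘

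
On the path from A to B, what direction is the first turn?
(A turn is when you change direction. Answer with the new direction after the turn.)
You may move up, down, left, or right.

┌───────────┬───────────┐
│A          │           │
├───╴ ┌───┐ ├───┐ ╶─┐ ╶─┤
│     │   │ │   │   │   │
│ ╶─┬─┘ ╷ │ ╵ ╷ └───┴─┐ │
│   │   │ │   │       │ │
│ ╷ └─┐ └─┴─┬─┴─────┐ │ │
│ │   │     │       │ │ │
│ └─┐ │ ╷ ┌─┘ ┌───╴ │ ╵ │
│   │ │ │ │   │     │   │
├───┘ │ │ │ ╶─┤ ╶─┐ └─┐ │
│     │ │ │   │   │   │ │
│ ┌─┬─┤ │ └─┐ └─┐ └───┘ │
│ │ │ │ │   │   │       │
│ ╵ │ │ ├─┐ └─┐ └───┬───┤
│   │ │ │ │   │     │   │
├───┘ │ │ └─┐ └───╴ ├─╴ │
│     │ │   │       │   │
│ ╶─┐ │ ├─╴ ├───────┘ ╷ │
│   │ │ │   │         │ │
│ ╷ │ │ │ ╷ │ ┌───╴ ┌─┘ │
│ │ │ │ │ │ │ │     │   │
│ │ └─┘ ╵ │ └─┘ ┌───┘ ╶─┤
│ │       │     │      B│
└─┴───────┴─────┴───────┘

Directions: right, right, right, right, right, down, down, right, up, right, down, right, right, right, down, down, right, down, down, left, left, left, up, left, up, right, right, up, left, left, left, down, left, down, right, down, right, down, right, right, down, left, left, left, up, left, up, left, up, up, up, left, down, down, down, down, down, down, down, down, right, up, up, right, down, down, right, right, up, right, right, up, right, up, right, down, down, left, down, right
First turn direction: down

Solution:

┌───────────┬───────────┐
│A → → → → ↓│           │
├───╴ ┌───┐ ├───┐ ╶─┐ ╶─┤
│     │   │↓│↱ ↓│   │   │
│ ╶─┬─┘ ╷ │ ╵ ╷ └───┴─┐ │
│   │   │ │↳ ↑│↳ → → ↓│ │
│ ╷ └─┐ └─┴─┬─┴─────┐ │ │
│ │   │↓ ↰  │↓ ← ← ↰│↓│ │
│ └─┐ │ ╷ ┌─┘ ┌───╴ │ ╵ │
│   │ │↓│↑│↓ ↲│↱ → ↑│↳ ↓│
├───┘ │ │ │ ╶─┤ ╶─┐ └─┐ │
│     │↓│↑│↳ ↓│↑ ↰│   │↓│
│ ┌─┬─┤ │ └─┐ └─┐ └───┘ │
│ │ │ │↓│↑ ↰│↳ ↓│↑ ← ← ↲│
│ ╵ │ │ ├─┐ └─┐ └───┬───┤
│   │ │↓│ │↑ ↰│↳ → ↓│   │
├───┘ │ │ └─┐ └───╴ ├─╴ │
│     │↓│   │↑ ← ← ↲│↱ ↓│
│ ╶─┐ │ ├─╴ ├───────┘ ╷ │
│   │ │↓│↱ ↓│      ↱ ↑│↓│
│ ╷ │ │ │ ╷ │ ┌───╴ ┌─┘ │
│ │ │ │↓│↑│↓│ │↱ → ↑│↓ ↲│
│ │ └─┘ ╵ │ └─┘ ┌───┘ ╶─┤
│ │    ↳ ↑│↳ → ↑│    ↳ B│
└─┴───────┴─────┴───────┘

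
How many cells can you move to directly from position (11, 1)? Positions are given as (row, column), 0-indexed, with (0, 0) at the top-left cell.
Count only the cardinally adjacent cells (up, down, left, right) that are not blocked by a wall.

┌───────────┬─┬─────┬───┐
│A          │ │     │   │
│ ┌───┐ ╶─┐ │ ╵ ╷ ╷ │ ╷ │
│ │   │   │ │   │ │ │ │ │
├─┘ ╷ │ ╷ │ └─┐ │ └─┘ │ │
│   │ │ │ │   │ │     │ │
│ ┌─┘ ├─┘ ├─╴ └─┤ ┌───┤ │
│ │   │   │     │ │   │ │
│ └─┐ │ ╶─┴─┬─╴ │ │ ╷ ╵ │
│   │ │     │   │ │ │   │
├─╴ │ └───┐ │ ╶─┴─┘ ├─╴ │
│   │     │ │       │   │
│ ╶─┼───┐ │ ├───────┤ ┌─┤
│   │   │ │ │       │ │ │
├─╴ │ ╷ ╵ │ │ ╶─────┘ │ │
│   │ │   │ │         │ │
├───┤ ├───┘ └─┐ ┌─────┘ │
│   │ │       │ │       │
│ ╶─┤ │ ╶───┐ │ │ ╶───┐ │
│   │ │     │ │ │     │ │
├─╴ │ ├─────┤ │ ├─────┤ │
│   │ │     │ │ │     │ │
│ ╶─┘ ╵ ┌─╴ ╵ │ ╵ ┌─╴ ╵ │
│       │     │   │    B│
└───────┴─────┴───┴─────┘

Checking passable neighbors of (11, 1):
Neighbors: (11, 0), (11, 2)
Count: 2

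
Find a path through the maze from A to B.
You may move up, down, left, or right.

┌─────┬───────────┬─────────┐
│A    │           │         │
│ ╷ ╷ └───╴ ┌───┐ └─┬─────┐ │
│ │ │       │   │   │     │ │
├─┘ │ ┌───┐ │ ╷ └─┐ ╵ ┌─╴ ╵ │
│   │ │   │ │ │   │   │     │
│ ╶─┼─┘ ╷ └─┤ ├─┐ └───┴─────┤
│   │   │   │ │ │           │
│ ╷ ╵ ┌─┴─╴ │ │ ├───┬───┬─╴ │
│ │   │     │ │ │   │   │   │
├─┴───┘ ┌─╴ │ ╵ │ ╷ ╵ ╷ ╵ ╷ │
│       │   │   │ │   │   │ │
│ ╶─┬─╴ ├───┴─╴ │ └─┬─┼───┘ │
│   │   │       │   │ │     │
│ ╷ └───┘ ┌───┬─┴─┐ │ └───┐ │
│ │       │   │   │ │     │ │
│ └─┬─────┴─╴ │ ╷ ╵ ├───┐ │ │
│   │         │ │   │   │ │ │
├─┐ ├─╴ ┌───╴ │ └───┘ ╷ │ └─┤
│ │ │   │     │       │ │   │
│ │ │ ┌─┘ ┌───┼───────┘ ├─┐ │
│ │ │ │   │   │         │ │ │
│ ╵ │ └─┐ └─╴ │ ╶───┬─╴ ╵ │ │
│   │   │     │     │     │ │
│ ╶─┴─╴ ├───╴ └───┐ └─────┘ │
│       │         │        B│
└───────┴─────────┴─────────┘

Finding the shortest path through the maze:
Path length: 85 steps
Directions: right → down → down → left → down → right → down → right → up → right → up → right → down → right → down → left → left → down → left → left → left → down → right → down → right → right → right → up → right → right → right → up → left → up → up → up → up → right → down → right → down → right → right → right → right → right → down → left → down → left → up → left → down → left → up → left → down → down → right → down → down → left → up → left → down → down → right → right → right → up → right → down → down → left → left → left → left → down → right → right → down → right → right → right → right

Solution:

┌─────┬───────────┬─────────┐
│A ↓  │           │         │
│ ╷ ╷ └───╴ ┌───┐ └─┬─────┐ │
│ │↓│       │↱ ↓│   │     │ │
├─┘ │ ┌───┐ │ ╷ └─┐ ╵ ┌─╴ ╵ │
│↓ ↲│ │↱ ↓│ │↑│↳ ↓│   │     │
│ ╶─┼─┘ ╷ └─┤ ├─┐ └───┴─────┤
│↳ ↓│↱ ↑│↳ ↓│↑│ │↳ → → → → ↓│
│ ╷ ╵ ┌─┴─╴ │ │ ├───┬───┬─╴ │
│ │↳ ↑│↓ ← ↲│↑│ │↓ ↰│↓ ↰│↓ ↲│
├─┴───┘ ┌─╴ │ ╵ │ ╷ ╵ ╷ ╵ ╷ │
│↓ ← ← ↲│   │↑ ↰│↓│↑ ↲│↑ ↲│ │
│ ╶─┬─╴ ├───┴─╴ │ └─┬─┼───┘ │
│↳ ↓│   │↱ → → ↑│↳ ↓│ │     │
│ ╷ └───┘ ┌───┬─┴─┐ │ └───┐ │
│ │↳ → → ↑│   │↓ ↰│↓│     │ │
│ └─┬─────┴─╴ │ ╷ ╵ ├───┐ │ │
│   │         │↓│↑ ↲│↱ ↓│ │ │
├─┐ ├─╴ ┌───╴ │ └───┘ ╷ │ └─┤
│ │ │   │     │↳ → → ↑│↓│   │
│ │ │ ┌─┘ ┌───┼───────┘ ├─┐ │
│ │ │ │   │   │↓ ← ← ← ↲│ │ │
│ ╵ │ └─┐ └─╴ │ ╶───┬─╴ ╵ │ │
│   │   │     │↳ → ↓│     │ │
│ ╶─┴─╴ ├───╴ └───┐ └─────┘ │
│       │         │↳ → → → B│
└───────┴─────────┴─────────┘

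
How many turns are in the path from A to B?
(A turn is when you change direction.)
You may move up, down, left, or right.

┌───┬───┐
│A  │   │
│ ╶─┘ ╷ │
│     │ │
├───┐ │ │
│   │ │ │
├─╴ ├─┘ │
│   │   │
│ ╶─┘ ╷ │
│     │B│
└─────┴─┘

Directions: down, right, right, up, right, down, down, down, down
Number of turns: 4

Solution:

┌───┬───┐
│A  │↱ ↓│
│ ╶─┘ ╷ │
│↳ → ↑│↓│
├───┐ │ │
│   │ │↓│
├─╴ ├─┘ │
│   │  ↓│
│ ╶─┘ ╷ │
│     │B│
└─────┴─┘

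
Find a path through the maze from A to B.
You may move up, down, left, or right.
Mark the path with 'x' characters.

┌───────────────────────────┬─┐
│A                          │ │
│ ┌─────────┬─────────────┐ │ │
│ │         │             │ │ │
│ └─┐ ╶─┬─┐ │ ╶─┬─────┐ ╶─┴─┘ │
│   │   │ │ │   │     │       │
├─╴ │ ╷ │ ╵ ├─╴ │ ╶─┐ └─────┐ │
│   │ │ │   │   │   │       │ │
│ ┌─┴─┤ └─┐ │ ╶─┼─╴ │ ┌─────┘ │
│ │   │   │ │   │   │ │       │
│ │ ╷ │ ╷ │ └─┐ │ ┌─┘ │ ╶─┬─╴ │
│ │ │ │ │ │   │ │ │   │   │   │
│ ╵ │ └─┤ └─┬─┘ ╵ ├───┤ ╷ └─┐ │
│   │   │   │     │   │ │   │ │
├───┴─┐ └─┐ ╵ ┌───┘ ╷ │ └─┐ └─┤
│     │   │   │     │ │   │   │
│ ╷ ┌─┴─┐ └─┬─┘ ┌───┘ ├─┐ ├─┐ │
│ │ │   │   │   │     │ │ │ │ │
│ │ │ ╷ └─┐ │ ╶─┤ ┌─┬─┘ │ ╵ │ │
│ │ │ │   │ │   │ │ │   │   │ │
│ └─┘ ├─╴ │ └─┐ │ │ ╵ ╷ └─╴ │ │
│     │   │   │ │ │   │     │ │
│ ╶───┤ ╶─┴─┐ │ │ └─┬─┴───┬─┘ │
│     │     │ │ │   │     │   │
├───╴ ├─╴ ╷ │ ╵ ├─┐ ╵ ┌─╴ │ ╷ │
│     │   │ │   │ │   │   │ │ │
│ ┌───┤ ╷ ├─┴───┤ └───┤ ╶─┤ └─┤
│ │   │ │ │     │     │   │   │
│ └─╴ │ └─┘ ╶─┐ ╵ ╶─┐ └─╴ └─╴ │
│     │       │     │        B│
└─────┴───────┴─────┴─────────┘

Finding the shortest path through the maze:
Path length: 56 steps
Directions: down → down → right → down → left → down → down → down → right → up → up → right → down → down → right → down → right → down → right → down → down → right → down → down → right → up → up → up → left → up → right → up → right → right → up → right → down → down → left → left → down → down → down → right → down → right → up → right → right → down → left → down → right → down → right → right

Solution:

┌───────────────────────────┬─┐
│A                          │ │
│ ┌─────────┬─────────────┐ │ │
│x│         │             │ │ │
│ └─┐ ╶─┬─┐ │ ╶─┬─────┐ ╶─┴─┘ │
│x x│   │ │ │   │     │       │
├─╴ │ ╷ │ ╵ ├─╴ │ ╶─┐ └─────┐ │
│x x│ │ │   │   │   │       │ │
│ ┌─┴─┤ └─┐ │ ╶─┼─╴ │ ┌─────┘ │
│x│x x│   │ │   │   │ │       │
│ │ ╷ │ ╷ │ └─┐ │ ┌─┘ │ ╶─┬─╴ │
│x│x│x│ │ │   │ │ │   │   │   │
│ ╵ │ └─┤ └─┬─┘ ╵ ├───┤ ╷ └─┐ │
│x x│x x│   │     │x x│ │   │ │
├───┴─┐ └─┐ ╵ ┌───┘ ╷ │ └─┐ └─┤
│     │x x│   │x x x│x│   │   │
│ ╷ ┌─┴─┐ └─┬─┘ ┌───┘ ├─┐ ├─┐ │
│ │ │   │x x│x x│x x x│ │ │ │ │
│ │ │ ╷ └─┐ │ ╶─┤ ┌─┬─┘ │ ╵ │ │
│ │ │ │   │x│x x│x│ │   │   │ │
│ └─┘ ├─╴ │ └─┐ │ │ ╵ ╷ └─╴ │ │
│     │   │x x│x│x│   │     │ │
│ ╶───┤ ╶─┴─┐ │ │ └─┬─┴───┬─┘ │
│     │     │x│x│x x│x x x│   │
├───╴ ├─╴ ╷ │ ╵ ├─┐ ╵ ┌─╴ │ ╷ │
│     │   │ │x x│ │x x│x x│ │ │
│ ┌───┤ ╷ ├─┴───┤ └───┤ ╶─┤ └─┤
│ │   │ │ │     │     │x x│   │
│ └─╴ │ └─┘ ╶─┐ ╵ ╶─┐ └─╴ └─╴ │
│     │       │     │    x x B│
└─────┴───────┴─────┴─────────┘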